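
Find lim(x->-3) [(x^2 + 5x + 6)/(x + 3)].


Direct substitution gives 0/0, so we factor the numerator.
Factor: (x^2 + 5x + 6) = (x + 3)(x + 2)
Cancel the common factor (x + 3):
(x^2 + 5x + 6)/(x + 3) = (x + 2)
Now substitute x = -3:
= (-3) - (-2) = -1

-1


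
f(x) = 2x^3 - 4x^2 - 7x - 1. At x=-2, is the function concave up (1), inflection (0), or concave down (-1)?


Concavity is determined by the sign of f''(x).
f(x) = 2x^3 - 4x^2 - 7x - 1
f'(x) = 6x^2 - 8x - 7
f''(x) = 12x - 8
f''(-2) = 12 * (-2) - 8
= -24 - 8
= -32
Since f''(-2) < 0, the function is concave down (-1)

-1


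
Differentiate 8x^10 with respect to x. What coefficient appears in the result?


We apply the power rule: d/dx [ax^n] = a*n * x^(n-1)
d/dx [8x^10]
= 8 * 10 * x^(10-1)
= 80x^9
The coefficient is 80

80


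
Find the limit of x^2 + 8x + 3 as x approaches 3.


Since polynomials are continuous, we use direct substitution.
lim(x->3) of x^2 + 8x + 3
= 1 * 3^2 + 8 * 3 + 3
= 9 + 24 + 3
= 36

36


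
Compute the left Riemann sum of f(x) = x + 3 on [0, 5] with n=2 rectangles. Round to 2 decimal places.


Left Riemann sum uses left endpoints of each subinterval.
Interval: [0, 5], n = 2
dx = (5 - 0) / 2 = 5/2
Left endpoints: [0, 5/2]
f values: [3, 11/2]
Sum = dx * (sum of f values)
= 5/2 * 17/2
= 85/4 = 21.25

21.25


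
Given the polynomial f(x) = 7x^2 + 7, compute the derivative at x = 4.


Differentiate term by term using power and sum rules:
f(x) = 7x^2 + 7
f'(x) = 14x
Substitute x = 4:
f'(4) = 14 * 4 + 0
= 56 + 0
= 56

56


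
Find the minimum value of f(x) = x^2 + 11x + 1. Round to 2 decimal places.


For a quadratic f(x) = ax^2 + bx + c with a > 0, the minimum is at the vertex.
Vertex x-coordinate: x = -b/(2a)
x = -(11) / (2 * 1)
x = -11/2
Substitute back to find the minimum value:
f(-11/2) = 1 * (-11/2)^2 + 11 * (-11/2) + 1
= 121/4 - 121/2 + 1
= -117/4 = -29.25

-29.25


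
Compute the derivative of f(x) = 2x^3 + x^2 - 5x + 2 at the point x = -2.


Differentiate f(x) = 2x^3 + x^2 - 5x + 2 term by term:
f'(x) = 6x^2 + 2x - 5
Substitute x = -2:
f'(-2) = 6 * (-2)^2 + 2 * (-2) - 5
= 24 - 4 - 5
= 15

15


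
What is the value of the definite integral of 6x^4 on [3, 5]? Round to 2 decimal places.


Find the antiderivative of 6x^4:
F(x) = 6/5 * x^5
Apply the Fundamental Theorem of Calculus:
F(5) - F(3)
= 6/5 * 5^5 - 6/5 * 3^5
= 6/5 * (3125 - 243)
= 6/5 * 2882
= 17292/5 = 3458.40

3458.40


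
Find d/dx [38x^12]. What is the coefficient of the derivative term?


We apply the power rule: d/dx [ax^n] = a*n * x^(n-1)
d/dx [38x^12]
= 38 * 12 * x^(12-1)
= 456x^11
The coefficient is 456

456


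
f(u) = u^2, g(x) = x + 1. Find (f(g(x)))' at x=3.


Using the chain rule: (f(g(x)))' = f'(g(x)) * g'(x)
First, find g(3):
g(3) = 1 * 3 + 1 = 4
Next, f'(u) = 2u
And g'(x) = 1
So f'(g(3)) * g'(3)
= 2 * 4 * 1
= 8

8


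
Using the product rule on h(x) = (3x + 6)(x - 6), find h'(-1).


Let u(x) = 3x + 6 and v(x) = x - 6
u'(x) = 3
v'(x) = 1
Product rule: h'(x) = u'(x)*v(x) + u(x)*v'(x)
= 3 * (x - 6) + (3x + 6) * 1
At x = -1:
u(-1) = 3 * (-1) + 6 = 3
v(-1) = 1 * (-1) - 6 = -7
h'(-1) = 3 * (-7) + 3 * 1
= -21 + 3
= -18

-18


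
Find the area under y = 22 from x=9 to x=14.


The area under a constant function y = 22 is a rectangle.
Width = 14 - 9 = 5
Height = 22
Area = width * height
= 5 * 22
= 110

110


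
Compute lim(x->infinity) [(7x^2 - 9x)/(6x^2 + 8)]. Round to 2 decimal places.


For limits at infinity with equal-degree polynomials,
we compare leading coefficients.
Numerator leading term: 7x^2
Denominator leading term: 6x^2
Divide both by x^2:
lim = (7 - 9/x) / (6 + 8/x^2)
As x -> infinity, the 1/x and 1/x^2 terms vanish:
= 7/6 ≈ 1.17

1.17


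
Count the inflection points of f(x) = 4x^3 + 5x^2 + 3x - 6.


Inflection points occur where f''(x) = 0 and concavity changes.
f(x) = 4x^3 + 5x^2 + 3x - 6
f'(x) = 12x^2 + 10x + 3
f''(x) = 24x + 10
Set f''(x) = 0:
24x + 10 = 0
x = -10 / 24 = -5/12
Since f''(x) is linear (degree 1), it changes sign at this point.
Therefore there is exactly 1 inflection point.

1


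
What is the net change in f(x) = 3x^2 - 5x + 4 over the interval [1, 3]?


Net change = f(b) - f(a)
f(x) = 3x^2 - 5x + 4
Compute f(3):
f(3) = 3 * 3^2 - 5 * 3 + 4
= 27 - 15 + 4
= 16
Compute f(1):
f(1) = 3 * 1^2 - 5 * 1 + 4
= 3 - 5 + 4
= 2
Net change = 16 - 2 = 14

14


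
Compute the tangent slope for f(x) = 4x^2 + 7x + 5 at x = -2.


The slope of the tangent line equals f'(x) at the point.
f(x) = 4x^2 + 7x + 5
f'(x) = 8x + 7
At x = -2:
f'(-2) = 8 * (-2) + 7
= -16 + 7
= -9

-9


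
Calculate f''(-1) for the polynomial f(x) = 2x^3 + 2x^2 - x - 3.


First derivative:
f'(x) = 6x^2 + 4x - 1
Second derivative:
f''(x) = 12x + 4
Substitute x = -1:
f''(-1) = 12 * (-1) + 4
= -12 + 4
= -8

-8


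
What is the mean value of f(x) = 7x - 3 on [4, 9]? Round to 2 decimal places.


Average value = 1/(b-a) * integral from a to b of f(x) dx
First compute the integral of 7x - 3:
F(x) = (7/2)x^2 - 3x
F(9) = 7/2 * 81 - 3 * 9 = 513/2
F(4) = 7/2 * 16 - 3 * 4 = 44
Integral = 513/2 - 44 = 425/2
Average = (425/2) / (9 - 4) = (425/2) / 5
= 85/2 = 42.50

42.50


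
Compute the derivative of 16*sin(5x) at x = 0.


Apply the chain rule to differentiate 16*sin(5x):
d/dx [16*sin(5x)]
= 16 * cos(5x) * d/dx(5x)
= 16 * 5 * cos(5x)
= 80 * cos(5x)
Evaluate at x = 0:
= 80 * cos(0)
= 80 * 1
= 80

80


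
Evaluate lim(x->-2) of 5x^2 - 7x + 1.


Since polynomials are continuous, we use direct substitution.
lim(x->-2) of 5x^2 - 7x + 1
= 5 * (-2)^2 - 7 * (-2) + 1
= 20 + 14 + 1
= 35

35


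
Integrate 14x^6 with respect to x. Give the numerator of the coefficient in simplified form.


Apply the power rule for integration:
integral of ax^n dx = a/(n+1) * x^(n+1) + C
integral of 14x^6 dx
= 14/7 * x^7 + C
= 2 * x^7 + C
The coefficient in lowest terms is 2 = 2/1, so its numerator is 2

2


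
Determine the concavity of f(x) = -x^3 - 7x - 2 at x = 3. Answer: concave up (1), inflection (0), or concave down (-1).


Concavity is determined by the sign of f''(x).
f(x) = -x^3 - 7x - 2
f'(x) = -3x^2 - 7
f''(x) = -6x
f''(3) = -6 * 3 + 0
= -18 + 0
= -18
Since f''(3) < 0, the function is concave down (-1)

-1


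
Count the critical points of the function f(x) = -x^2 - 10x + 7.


Find where f'(x) = 0:
f'(x) = -2x - 10
Set f'(x) = 0:
-2x - 10 = 0
x = 10 / (-2) = -5
This is a linear equation in x, so there is exactly one solution.
Number of critical points: 1

1


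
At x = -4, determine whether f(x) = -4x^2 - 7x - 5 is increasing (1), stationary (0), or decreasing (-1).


Compute f'(x) to determine behavior:
f'(x) = -8x - 7
f'(-4) = -8 * (-4) - 7
= 32 - 7
= 25
Since f'(-4) > 0, the function is increasing (1)

1


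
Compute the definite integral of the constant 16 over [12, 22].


The integral of a constant k over [a, b] equals k * (b - a).
integral from 12 to 22 of 16 dx
= 16 * (22 - 12)
= 16 * 10
= 160

160


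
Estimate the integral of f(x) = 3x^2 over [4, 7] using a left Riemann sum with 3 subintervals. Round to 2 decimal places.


Left Riemann sum uses left endpoints of each subinterval.
Interval: [4, 7], n = 3
dx = (7 - 4) / 3 = 1
Left endpoints: [4, 5, 6]
f values: [48, 75, 108]
Sum = dx * (sum of f values)
= 1 * 231
= 231 = 231.00

231.00


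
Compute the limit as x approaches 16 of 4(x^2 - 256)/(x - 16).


Direct substitution gives 0/0, so we factor the numerator.
Factor: 4(x^2 - 256) = 4 * (x - 16)(x + 16)
Cancel the common factor (x - 16):
4(x^2 - 256)/(x - 16) = 4 * (x + 16)
Now substitute x = 16:
= 4 * (16 + 16) = 128

128


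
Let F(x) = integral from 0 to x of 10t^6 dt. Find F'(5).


By the Fundamental Theorem of Calculus (Part 1):
If F(x) = integral from 0 to x of f(t) dt, then F'(x) = f(x)
Here f(t) = 10t^6
So F'(x) = 10x^6
Evaluate at x = 5:
F'(5) = 10 * 5^6
= 10 * 15625
= 156250

156250


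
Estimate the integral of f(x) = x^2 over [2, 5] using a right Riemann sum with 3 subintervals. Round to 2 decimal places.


Right Riemann sum uses right endpoints of each subinterval.
Interval: [2, 5], n = 3
dx = (5 - 2) / 3 = 1
Right endpoints: [3, 4, 5]
f values: [9, 16, 25]
Sum = dx * (sum of f values)
= 1 * 50
= 50 = 50.00

50.00


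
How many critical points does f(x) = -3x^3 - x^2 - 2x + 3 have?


Find where f'(x) = 0:
f(x) = -3x^3 - x^2 - 2x + 3
f'(x) = -9x^2 - 2x - 2
This is a quadratic in x. Use the discriminant to count real roots.
Discriminant = (-2)^2 - 4 * (-9) * (-2)
= 4 - 72
= -68
Since discriminant < 0, f'(x) = 0 has no real solutions.
Number of critical points: 0

0


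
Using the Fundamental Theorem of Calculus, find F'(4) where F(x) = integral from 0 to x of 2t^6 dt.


By the Fundamental Theorem of Calculus (Part 1):
If F(x) = integral from 0 to x of f(t) dt, then F'(x) = f(x)
Here f(t) = 2t^6
So F'(x) = 2x^6
Evaluate at x = 4:
F'(4) = 2 * 4^6
= 2 * 4096
= 8192

8192


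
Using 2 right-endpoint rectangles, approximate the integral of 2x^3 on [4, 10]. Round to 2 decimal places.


Right Riemann sum uses right endpoints of each subinterval.
Interval: [4, 10], n = 2
dx = (10 - 4) / 2 = 3
Right endpoints: [7, 10]
f values: [686, 2000]
Sum = dx * (sum of f values)
= 3 * 2686
= 8058 = 8058.00

8058.00


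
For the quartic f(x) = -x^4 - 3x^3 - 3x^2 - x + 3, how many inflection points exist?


Inflection points occur where f''(x) = 0 and concavity changes.
f(x) = -x^4 - 3x^3 - 3x^2 - x + 3
f'(x) = -4x^3 - 9x^2 - 6x - 1
f''(x) = -12x^2 - 18x - 6
This is a quadratic in x. Use the discriminant to count real roots.
Discriminant = (-18)^2 - 4 * (-12) * (-6)
= 324 - 288
= 36
Since discriminant > 0, f''(x) = 0 has 2 distinct real solutions.
A quadratic with two distinct real roots changes sign at each root, so concavity changes at both.
Number of inflection points: 2

2


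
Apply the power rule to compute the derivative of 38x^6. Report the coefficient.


We apply the power rule: d/dx [ax^n] = a*n * x^(n-1)
d/dx [38x^6]
= 38 * 6 * x^(6-1)
= 228x^5
The coefficient is 228

228


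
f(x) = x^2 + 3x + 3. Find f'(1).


Differentiate term by term using power and sum rules:
f(x) = x^2 + 3x + 3
f'(x) = 2x + 3
Substitute x = 1:
f'(1) = 2 * 1 + 3
= 2 + 3
= 5

5


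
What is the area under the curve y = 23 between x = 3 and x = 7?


The area under a constant function y = 23 is a rectangle.
Width = 7 - 3 = 4
Height = 23
Area = width * height
= 4 * 23
= 92

92


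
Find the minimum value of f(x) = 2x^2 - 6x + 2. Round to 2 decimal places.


For a quadratic f(x) = ax^2 + bx + c with a > 0, the minimum is at the vertex.
Vertex x-coordinate: x = -b/(2a)
x = -(-6) / (2 * 2)
x = 6/4 = 3/2
Substitute back to find the minimum value:
f(3/2) = 2 * (3/2)^2 - 6 * (3/2) + 2
= 9/2 - 9 + 2
= -5/2 = -2.50

-2.50


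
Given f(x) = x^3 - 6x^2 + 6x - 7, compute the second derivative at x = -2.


First derivative:
f'(x) = 3x^2 - 12x + 6
Second derivative:
f''(x) = 6x - 12
Substitute x = -2:
f''(-2) = 6 * (-2) - 12
= -12 - 12
= -24

-24


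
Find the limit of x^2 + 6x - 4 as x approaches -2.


Since polynomials are continuous, we use direct substitution.
lim(x->-2) of x^2 + 6x - 4
= 1 * (-2)^2 + 6 * (-2) - 4
= 4 - 12 - 4
= -12

-12


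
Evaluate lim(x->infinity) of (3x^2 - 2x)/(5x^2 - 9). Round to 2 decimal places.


For limits at infinity with equal-degree polynomials,
we compare leading coefficients.
Numerator leading term: 3x^2
Denominator leading term: 5x^2
Divide both by x^2:
lim = (3 - 2/x) / (5 - 9/x^2)
As x -> infinity, the 1/x and 1/x^2 terms vanish:
= 3/5 = 0.60

0.60


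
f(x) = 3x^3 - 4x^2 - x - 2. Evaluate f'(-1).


Differentiate f(x) = 3x^3 - 4x^2 - x - 2 term by term:
f'(x) = 9x^2 - 8x - 1
Substitute x = -1:
f'(-1) = 9 * (-1)^2 - 8 * (-1) - 1
= 9 + 8 - 1
= 16

16


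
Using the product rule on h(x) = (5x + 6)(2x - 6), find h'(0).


Let u(x) = 5x + 6 and v(x) = 2x - 6
u'(x) = 5
v'(x) = 2
Product rule: h'(x) = u'(x)*v(x) + u(x)*v'(x)
= 5 * (2x - 6) + (5x + 6) * 2
At x = 0:
u(0) = 5 * 0 + 6 = 6
v(0) = 2 * 0 - 6 = -6
h'(0) = 5 * (-6) + 6 * 2
= -30 + 12
= -18

-18


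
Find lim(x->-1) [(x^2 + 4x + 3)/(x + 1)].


Direct substitution gives 0/0, so we factor the numerator.
Factor: (x^2 + 4x + 3) = (x + 1)(x + 3)
Cancel the common factor (x + 1):
(x^2 + 4x + 3)/(x + 1) = (x + 3)
Now substitute x = -1:
= (-1) - (-3) = 2

2


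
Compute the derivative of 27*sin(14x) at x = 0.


Apply the chain rule to differentiate 27*sin(14x):
d/dx [27*sin(14x)]
= 27 * cos(14x) * d/dx(14x)
= 27 * 14 * cos(14x)
= 378 * cos(14x)
Evaluate at x = 0:
= 378 * cos(0)
= 378 * 1
= 378

378


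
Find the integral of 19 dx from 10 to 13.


The integral of a constant k over [a, b] equals k * (b - a).
integral from 10 to 13 of 19 dx
= 19 * (13 - 10)
= 19 * 3
= 57

57


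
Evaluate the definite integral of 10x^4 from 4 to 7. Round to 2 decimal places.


Find the antiderivative of 10x^4:
F(x) = 10/5 * x^5
Apply the Fundamental Theorem of Calculus:
F(7) - F(4)
= 10/5 * 7^5 - 10/5 * 4^5
= 10/5 * (16807 - 1024)
= 10/5 * 15783
= 31566 = 31566.00

31566.00


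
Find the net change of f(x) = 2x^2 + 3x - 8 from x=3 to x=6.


Net change = f(b) - f(a)
f(x) = 2x^2 + 3x - 8
Compute f(6):
f(6) = 2 * 6^2 + 3 * 6 - 8
= 72 + 18 - 8
= 82
Compute f(3):
f(3) = 2 * 3^2 + 3 * 3 - 8
= 18 + 9 - 8
= 19
Net change = 82 - 19 = 63

63


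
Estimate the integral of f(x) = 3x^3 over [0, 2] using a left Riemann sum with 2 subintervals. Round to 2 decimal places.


Left Riemann sum uses left endpoints of each subinterval.
Interval: [0, 2], n = 2
dx = (2 - 0) / 2 = 1
Left endpoints: [0, 1]
f values: [0, 3]
Sum = dx * (sum of f values)
= 1 * 3
= 3 = 3.00

3.00


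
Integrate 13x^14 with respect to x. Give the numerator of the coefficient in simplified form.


Apply the power rule for integration:
integral of ax^n dx = a/(n+1) * x^(n+1) + C
integral of 13x^14 dx
= 13/15 * x^15 + C
The coefficient in lowest terms is 13/15, and its numerator is 13

13


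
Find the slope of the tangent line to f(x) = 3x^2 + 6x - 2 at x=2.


The slope of the tangent line equals f'(x) at the point.
f(x) = 3x^2 + 6x - 2
f'(x) = 6x + 6
At x = 2:
f'(2) = 6 * 2 + 6
= 12 + 6
= 18

18


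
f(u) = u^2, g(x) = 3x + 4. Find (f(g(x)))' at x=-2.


Using the chain rule: (f(g(x)))' = f'(g(x)) * g'(x)
First, find g(-2):
g(-2) = 3 * (-2) + 4 = -2
Next, f'(u) = 2u
And g'(x) = 3
So f'(g(-2)) * g'(-2)
= 2 * (-2) * 3
= -12

-12


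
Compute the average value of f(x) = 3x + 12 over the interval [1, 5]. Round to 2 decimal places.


Average value = 1/(b-a) * integral from a to b of f(x) dx
First compute the integral of 3x + 12:
F(x) = (3/2)x^2 + 12x
F(5) = 3/2 * 25 + 12 * 5 = 195/2
F(1) = 3/2 * 1 + 12 * 1 = 27/2
Integral = 195/2 - 27/2 = 84
Average = 84 / (5 - 1) = 84 / 4
= 21 = 21.00

21.00


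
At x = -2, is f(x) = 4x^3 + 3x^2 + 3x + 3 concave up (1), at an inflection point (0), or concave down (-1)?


Concavity is determined by the sign of f''(x).
f(x) = 4x^3 + 3x^2 + 3x + 3
f'(x) = 12x^2 + 6x + 3
f''(x) = 24x + 6
f''(-2) = 24 * (-2) + 6
= -48 + 6
= -42
Since f''(-2) < 0, the function is concave down (-1)

-1


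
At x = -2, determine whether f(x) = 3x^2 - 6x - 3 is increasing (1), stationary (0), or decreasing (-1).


Compute f'(x) to determine behavior:
f'(x) = 6x - 6
f'(-2) = 6 * (-2) - 6
= -12 - 6
= -18
Since f'(-2) < 0, the function is decreasing (-1)

-1


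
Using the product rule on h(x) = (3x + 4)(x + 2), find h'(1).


Let u(x) = 3x + 4 and v(x) = x + 2
u'(x) = 3
v'(x) = 1
Product rule: h'(x) = u'(x)*v(x) + u(x)*v'(x)
= 3 * (x + 2) + (3x + 4) * 1
At x = 1:
u(1) = 3 * 1 + 4 = 7
v(1) = 1 * 1 + 2 = 3
h'(1) = 3 * 3 + 7 * 1
= 9 + 7
= 16

16


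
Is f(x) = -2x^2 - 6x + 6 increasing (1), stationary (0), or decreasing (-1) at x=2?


Compute f'(x) to determine behavior:
f'(x) = -4x - 6
f'(2) = -4 * 2 - 6
= -8 - 6
= -14
Since f'(2) < 0, the function is decreasing (-1)

-1


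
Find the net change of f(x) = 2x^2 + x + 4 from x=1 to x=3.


Net change = f(b) - f(a)
f(x) = 2x^2 + x + 4
Compute f(3):
f(3) = 2 * 3^2 + 1 * 3 + 4
= 18 + 3 + 4
= 25
Compute f(1):
f(1) = 2 * 1^2 + 1 * 1 + 4
= 2 + 1 + 4
= 7
Net change = 25 - 7 = 18

18


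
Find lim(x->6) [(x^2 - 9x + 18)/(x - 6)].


Direct substitution gives 0/0, so we factor the numerator.
Factor: (x^2 - 9x + 18) = (x - 6)(x - 3)
Cancel the common factor (x - 6):
(x^2 - 9x + 18)/(x - 6) = (x - 3)
Now substitute x = 6:
= (6) - (3) = 3

3


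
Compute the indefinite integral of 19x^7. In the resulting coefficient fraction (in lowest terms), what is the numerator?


Apply the power rule for integration:
integral of ax^n dx = a/(n+1) * x^(n+1) + C
integral of 19x^7 dx
= 19/8 * x^8 + C
The coefficient in lowest terms is 19/8, and its numerator is 19

19


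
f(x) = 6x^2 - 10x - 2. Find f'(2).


Differentiate term by term using power and sum rules:
f(x) = 6x^2 - 10x - 2
f'(x) = 12x - 10
Substitute x = 2:
f'(2) = 12 * 2 - 10
= 24 - 10
= 14

14


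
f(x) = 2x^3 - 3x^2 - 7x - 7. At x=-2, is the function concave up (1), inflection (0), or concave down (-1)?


Concavity is determined by the sign of f''(x).
f(x) = 2x^3 - 3x^2 - 7x - 7
f'(x) = 6x^2 - 6x - 7
f''(x) = 12x - 6
f''(-2) = 12 * (-2) - 6
= -24 - 6
= -30
Since f''(-2) < 0, the function is concave down (-1)

-1


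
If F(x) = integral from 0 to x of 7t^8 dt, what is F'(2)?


By the Fundamental Theorem of Calculus (Part 1):
If F(x) = integral from 0 to x of f(t) dt, then F'(x) = f(x)
Here f(t) = 7t^8
So F'(x) = 7x^8
Evaluate at x = 2:
F'(2) = 7 * 2^8
= 7 * 256
= 1792

1792


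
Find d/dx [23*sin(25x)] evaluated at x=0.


Apply the chain rule to differentiate 23*sin(25x):
d/dx [23*sin(25x)]
= 23 * cos(25x) * d/dx(25x)
= 23 * 25 * cos(25x)
= 575 * cos(25x)
Evaluate at x = 0:
= 575 * cos(0)
= 575 * 1
= 575

575


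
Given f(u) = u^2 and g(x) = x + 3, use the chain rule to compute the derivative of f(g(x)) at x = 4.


Using the chain rule: (f(g(x)))' = f'(g(x)) * g'(x)
First, find g(4):
g(4) = 1 * 4 + 3 = 7
Next, f'(u) = 2u
And g'(x) = 1
So f'(g(4)) * g'(4)
= 2 * 7 * 1
= 14

14


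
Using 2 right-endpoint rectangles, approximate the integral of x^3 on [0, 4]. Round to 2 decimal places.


Right Riemann sum uses right endpoints of each subinterval.
Interval: [0, 4], n = 2
dx = (4 - 0) / 2 = 2
Right endpoints: [2, 4]
f values: [8, 64]
Sum = dx * (sum of f values)
= 2 * 72
= 144 = 144.00

144.00


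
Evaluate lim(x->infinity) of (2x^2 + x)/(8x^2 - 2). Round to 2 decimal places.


For limits at infinity with equal-degree polynomials,
we compare leading coefficients.
Numerator leading term: 2x^2
Denominator leading term: 8x^2
Divide both by x^2:
lim = (2 + 1/x) / (8 - 2/x^2)
As x -> infinity, the 1/x and 1/x^2 terms vanish:
= 2/8 = 1/4 = 0.25

0.25


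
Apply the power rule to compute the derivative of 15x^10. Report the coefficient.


We apply the power rule: d/dx [ax^n] = a*n * x^(n-1)
d/dx [15x^10]
= 15 * 10 * x^(10-1)
= 150x^9
The coefficient is 150

150


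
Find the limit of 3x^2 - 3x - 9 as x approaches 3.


Since polynomials are continuous, we use direct substitution.
lim(x->3) of 3x^2 - 3x - 9
= 3 * 3^2 - 3 * 3 - 9
= 27 - 9 - 9
= 9

9


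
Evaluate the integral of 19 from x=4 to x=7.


The integral of a constant k over [a, b] equals k * (b - a).
integral from 4 to 7 of 19 dx
= 19 * (7 - 4)
= 19 * 3
= 57

57


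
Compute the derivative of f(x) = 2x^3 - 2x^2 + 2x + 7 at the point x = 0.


Differentiate f(x) = 2x^3 - 2x^2 + 2x + 7 term by term:
f'(x) = 6x^2 - 4x + 2
Substitute x = 0:
f'(0) = 6 * 0^2 - 4 * 0 + 2
= 0 + 0 + 2
= 2

2


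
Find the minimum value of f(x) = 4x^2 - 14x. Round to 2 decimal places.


For a quadratic f(x) = ax^2 + bx + c with a > 0, the minimum is at the vertex.
Vertex x-coordinate: x = -b/(2a)
x = -(-14) / (2 * 4)
x = 14/8 = 7/4
Substitute back to find the minimum value:
f(7/4) = 4 * (7/4)^2 - 14 * (7/4) + 0
= 49/4 - 49/2 + 0
= -49/4 = -12.25

-12.25


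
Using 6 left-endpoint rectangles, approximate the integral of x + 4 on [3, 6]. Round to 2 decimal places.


Left Riemann sum uses left endpoints of each subinterval.
Interval: [3, 6], n = 6
dx = (6 - 3) / 6 = 1/2
Left endpoints: [3, 7/2, 4, 9/2, 5, 11/2]
f values: [7, 15/2, 8, 17/2, 9, 19/2]
Sum = dx * (sum of f values)
= 1/2 * 99/2
= 99/4 = 24.75

24.75


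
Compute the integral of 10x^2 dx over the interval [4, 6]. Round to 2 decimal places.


Find the antiderivative of 10x^2:
F(x) = 10/3 * x^3
Apply the Fundamental Theorem of Calculus:
F(6) - F(4)
= 10/3 * 6^3 - 10/3 * 4^3
= 10/3 * (216 - 64)
= 10/3 * 152
= 1520/3 ≈ 506.67

506.67


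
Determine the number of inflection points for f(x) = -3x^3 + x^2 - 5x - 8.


Inflection points occur where f''(x) = 0 and concavity changes.
f(x) = -3x^3 + x^2 - 5x - 8
f'(x) = -9x^2 + 2x - 5
f''(x) = -18x + 2
Set f''(x) = 0:
-18x + 2 = 0
x = -2 / (-18) = 1/9
Since f''(x) is linear (degree 1), it changes sign at this point.
Therefore there is exactly 1 inflection point.

1


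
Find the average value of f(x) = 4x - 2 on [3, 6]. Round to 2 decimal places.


Average value = 1/(b-a) * integral from a to b of f(x) dx
First compute the integral of 4x - 2:
F(x) = 2x^2 - 2x
F(6) = 2 * 36 - 2 * 6 = 60
F(3) = 2 * 9 - 2 * 3 = 12
Integral = 60 - 12 = 48
Average = 48 / (6 - 3) = 48 / 3
= 16 = 16.00

16.00


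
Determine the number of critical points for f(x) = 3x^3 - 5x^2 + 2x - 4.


Find where f'(x) = 0:
f(x) = 3x^3 - 5x^2 + 2x - 4
f'(x) = 9x^2 - 10x + 2
This is a quadratic in x. Use the discriminant to count real roots.
Discriminant = (-10)^2 - 4 * 9 * 2
= 100 - 72
= 28
Since discriminant > 0, f'(x) = 0 has 2 real solutions.
Number of critical points: 2

2


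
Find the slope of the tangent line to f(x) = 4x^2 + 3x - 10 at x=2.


The slope of the tangent line equals f'(x) at the point.
f(x) = 4x^2 + 3x - 10
f'(x) = 8x + 3
At x = 2:
f'(2) = 8 * 2 + 3
= 16 + 3
= 19

19


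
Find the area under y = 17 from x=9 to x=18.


The area under a constant function y = 17 is a rectangle.
Width = 18 - 9 = 9
Height = 17
Area = width * height
= 9 * 17
= 153

153


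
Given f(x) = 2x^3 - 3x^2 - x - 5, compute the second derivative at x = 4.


First derivative:
f'(x) = 6x^2 - 6x - 1
Second derivative:
f''(x) = 12x - 6
Substitute x = 4:
f''(4) = 12 * 4 - 6
= 48 - 6
= 42

42


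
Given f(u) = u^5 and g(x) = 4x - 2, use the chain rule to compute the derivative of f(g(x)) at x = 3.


Using the chain rule: (f(g(x)))' = f'(g(x)) * g'(x)
First, find g(3):
g(3) = 4 * 3 - 2 = 10
Next, f'(u) = 5u^4
And g'(x) = 4
So f'(g(3)) * g'(3)
= 5 * 10^4 * 4
= 5 * 10000 * 4
= 200000

200000


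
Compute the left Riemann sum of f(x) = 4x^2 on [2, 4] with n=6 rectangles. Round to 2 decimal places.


Left Riemann sum uses left endpoints of each subinterval.
Interval: [2, 4], n = 6
dx = (4 - 2) / 6 = 1/3
Left endpoints: [2, 7/3, 8/3, 3, 10/3, 11/3]
f values: [16, 196/9, 256/9, 36, 400/9, 484/9]
Sum = dx * (sum of f values)
= 1/3 * 1804/9
= 1804/27 ≈ 66.81

66.81


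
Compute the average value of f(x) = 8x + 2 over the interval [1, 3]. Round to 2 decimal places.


Average value = 1/(b-a) * integral from a to b of f(x) dx
First compute the integral of 8x + 2:
F(x) = 4x^2 + 2x
F(3) = 4 * 9 + 2 * 3 = 42
F(1) = 4 * 1 + 2 * 1 = 6
Integral = 42 - 6 = 36
Average = 36 / (3 - 1) = 36 / 2
= 18 = 18.00

18.00


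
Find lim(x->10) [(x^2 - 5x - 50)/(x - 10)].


Direct substitution gives 0/0, so we factor the numerator.
Factor: (x^2 - 5x - 50) = (x - 10)(x + 5)
Cancel the common factor (x - 10):
(x^2 - 5x - 50)/(x - 10) = (x + 5)
Now substitute x = 10:
= (10) - (-5) = 15

15


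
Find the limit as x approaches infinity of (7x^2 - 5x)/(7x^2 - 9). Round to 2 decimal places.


For limits at infinity with equal-degree polynomials,
we compare leading coefficients.
Numerator leading term: 7x^2
Denominator leading term: 7x^2
Divide both by x^2:
lim = (7 - 5/x) / (7 - 9/x^2)
As x -> infinity, the 1/x and 1/x^2 terms vanish:
= 7/7 = 1 = 1.00

1.00


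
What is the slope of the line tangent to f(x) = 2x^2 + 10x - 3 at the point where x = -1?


The slope of the tangent line equals f'(x) at the point.
f(x) = 2x^2 + 10x - 3
f'(x) = 4x + 10
At x = -1:
f'(-1) = 4 * (-1) + 10
= -4 + 10
= 6

6


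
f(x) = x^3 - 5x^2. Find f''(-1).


First derivative:
f'(x) = 3x^2 - 10x
Second derivative:
f''(x) = 6x - 10
Substitute x = -1:
f''(-1) = 6 * (-1) - 10
= -6 - 10
= -16

-16


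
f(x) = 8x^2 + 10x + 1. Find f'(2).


Differentiate term by term using power and sum rules:
f(x) = 8x^2 + 10x + 1
f'(x) = 16x + 10
Substitute x = 2:
f'(2) = 16 * 2 + 10
= 32 + 10
= 42

42


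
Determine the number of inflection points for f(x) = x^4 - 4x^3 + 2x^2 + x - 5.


Inflection points occur where f''(x) = 0 and concavity changes.
f(x) = x^4 - 4x^3 + 2x^2 + x - 5
f'(x) = 4x^3 - 12x^2 + 4x + 1
f''(x) = 12x^2 - 24x + 4
This is a quadratic in x. Use the discriminant to count real roots.
Discriminant = (-24)^2 - 4 * 12 * 4
= 576 - 192
= 384
Since discriminant > 0, f''(x) = 0 has 2 distinct real solutions.
A quadratic with two distinct real roots changes sign at each root, so concavity changes at both.
Number of inflection points: 2

2


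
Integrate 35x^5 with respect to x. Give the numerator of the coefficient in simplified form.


Apply the power rule for integration:
integral of ax^n dx = a/(n+1) * x^(n+1) + C
integral of 35x^5 dx
= 35/6 * x^6 + C
The coefficient in lowest terms is 35/6, and its numerator is 35

35


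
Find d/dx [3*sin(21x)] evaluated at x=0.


Apply the chain rule to differentiate 3*sin(21x):
d/dx [3*sin(21x)]
= 3 * cos(21x) * d/dx(21x)
= 3 * 21 * cos(21x)
= 63 * cos(21x)
Evaluate at x = 0:
= 63 * cos(0)
= 63 * 1
= 63

63


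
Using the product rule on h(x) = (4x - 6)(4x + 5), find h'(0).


Let u(x) = 4x - 6 and v(x) = 4x + 5
u'(x) = 4
v'(x) = 4
Product rule: h'(x) = u'(x)*v(x) + u(x)*v'(x)
= 4 * (4x + 5) + (4x - 6) * 4
At x = 0:
u(0) = 4 * 0 - 6 = -6
v(0) = 4 * 0 + 5 = 5
h'(0) = 4 * 5 + (-6) * 4
= 20 - 24
= -4

-4


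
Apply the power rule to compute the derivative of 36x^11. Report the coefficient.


We apply the power rule: d/dx [ax^n] = a*n * x^(n-1)
d/dx [36x^11]
= 36 * 11 * x^(11-1)
= 396x^10
The coefficient is 396

396


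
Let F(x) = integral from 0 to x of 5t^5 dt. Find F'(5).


By the Fundamental Theorem of Calculus (Part 1):
If F(x) = integral from 0 to x of f(t) dt, then F'(x) = f(x)
Here f(t) = 5t^5
So F'(x) = 5x^5
Evaluate at x = 5:
F'(5) = 5 * 5^5
= 5 * 3125
= 15625

15625


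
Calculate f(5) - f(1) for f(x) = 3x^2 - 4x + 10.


Net change = f(b) - f(a)
f(x) = 3x^2 - 4x + 10
Compute f(5):
f(5) = 3 * 5^2 - 4 * 5 + 10
= 75 - 20 + 10
= 65
Compute f(1):
f(1) = 3 * 1^2 - 4 * 1 + 10
= 3 - 4 + 10
= 9
Net change = 65 - 9 = 56

56


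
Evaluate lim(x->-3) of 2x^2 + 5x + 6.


Since polynomials are continuous, we use direct substitution.
lim(x->-3) of 2x^2 + 5x + 6
= 2 * (-3)^2 + 5 * (-3) + 6
= 18 - 15 + 6
= 9

9


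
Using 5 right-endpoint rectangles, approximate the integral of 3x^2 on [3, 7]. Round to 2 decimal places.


Right Riemann sum uses right endpoints of each subinterval.
Interval: [3, 7], n = 5
dx = (7 - 3) / 5 = 4/5
Right endpoints: [19/5, 23/5, 27/5, 31/5, 7]
f values: [1083/25, 1587/25, 2187/25, 2883/25, 147]
Sum = dx * (sum of f values)
= 4/5 * 2283/5
= 9132/25 = 365.28

365.28


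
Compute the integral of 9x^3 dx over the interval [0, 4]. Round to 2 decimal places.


Find the antiderivative of 9x^3:
F(x) = 9/4 * x^4
Apply the Fundamental Theorem of Calculus:
F(4) - F(0)
= 9/4 * 4^4 - 9/4 * 0^4
= 9/4 * (256 - 0)
= 9/4 * 256
= 576 = 576.00

576.00


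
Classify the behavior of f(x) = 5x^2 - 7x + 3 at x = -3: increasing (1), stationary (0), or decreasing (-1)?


Compute f'(x) to determine behavior:
f'(x) = 10x - 7
f'(-3) = 10 * (-3) - 7
= -30 - 7
= -37
Since f'(-3) < 0, the function is decreasing (-1)

-1


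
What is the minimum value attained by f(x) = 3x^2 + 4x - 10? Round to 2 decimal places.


For a quadratic f(x) = ax^2 + bx + c with a > 0, the minimum is at the vertex.
Vertex x-coordinate: x = -b/(2a)
x = -(4) / (2 * 3)
x = -4/6 = -2/3
Substitute back to find the minimum value:
f(-2/3) = 3 * (-2/3)^2 + 4 * (-2/3) - 10
= 4/3 - 8/3 - 10
= -34/3 ≈ -11.33

-11.33


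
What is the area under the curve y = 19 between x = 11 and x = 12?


The area under a constant function y = 19 is a rectangle.
Width = 12 - 11 = 1
Height = 19
Area = width * height
= 1 * 19
= 19

19


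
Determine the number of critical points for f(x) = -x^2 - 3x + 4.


Find where f'(x) = 0:
f'(x) = -2x - 3
Set f'(x) = 0:
-2x - 3 = 0
x = 3 / (-2) = -3/2
This is a linear equation in x, so there is exactly one solution.
Number of critical points: 1

1


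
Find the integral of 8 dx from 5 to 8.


The integral of a constant k over [a, b] equals k * (b - a).
integral from 5 to 8 of 8 dx
= 8 * (8 - 5)
= 8 * 3
= 24

24


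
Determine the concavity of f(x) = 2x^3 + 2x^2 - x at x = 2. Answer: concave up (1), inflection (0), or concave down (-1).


Concavity is determined by the sign of f''(x).
f(x) = 2x^3 + 2x^2 - x
f'(x) = 6x^2 + 4x - 1
f''(x) = 12x + 4
f''(2) = 12 * 2 + 4
= 24 + 4
= 28
Since f''(2) > 0, the function is concave up (1)

1


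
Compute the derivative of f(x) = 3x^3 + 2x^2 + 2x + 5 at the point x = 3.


Differentiate f(x) = 3x^3 + 2x^2 + 2x + 5 term by term:
f'(x) = 9x^2 + 4x + 2
Substitute x = 3:
f'(3) = 9 * 3^2 + 4 * 3 + 2
= 81 + 12 + 2
= 95

95


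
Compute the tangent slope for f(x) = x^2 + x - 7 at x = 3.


The slope of the tangent line equals f'(x) at the point.
f(x) = x^2 + x - 7
f'(x) = 2x + 1
At x = 3:
f'(3) = 2 * 3 + 1
= 6 + 1
= 7

7


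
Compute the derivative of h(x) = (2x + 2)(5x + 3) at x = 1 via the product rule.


Let u(x) = 2x + 2 and v(x) = 5x + 3
u'(x) = 2
v'(x) = 5
Product rule: h'(x) = u'(x)*v(x) + u(x)*v'(x)
= 2 * (5x + 3) + (2x + 2) * 5
At x = 1:
u(1) = 2 * 1 + 2 = 4
v(1) = 5 * 1 + 3 = 8
h'(1) = 2 * 8 + 4 * 5
= 16 + 20
= 36

36


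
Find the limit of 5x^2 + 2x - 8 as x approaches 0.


Since polynomials are continuous, we use direct substitution.
lim(x->0) of 5x^2 + 2x - 8
= 5 * 0^2 + 2 * 0 - 8
= 0 + 0 - 8
= -8

-8


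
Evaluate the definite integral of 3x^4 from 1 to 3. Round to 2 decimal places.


Find the antiderivative of 3x^4:
F(x) = 3/5 * x^5
Apply the Fundamental Theorem of Calculus:
F(3) - F(1)
= 3/5 * 3^5 - 3/5 * 1^5
= 3/5 * (243 - 1)
= 3/5 * 242
= 726/5 = 145.20

145.20


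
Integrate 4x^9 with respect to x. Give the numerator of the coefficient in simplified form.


Apply the power rule for integration:
integral of ax^n dx = a/(n+1) * x^(n+1) + C
integral of 4x^9 dx
= 4/10 * x^10 + C
= 2/5 * x^10 + C
The coefficient in lowest terms is 2/5, and its numerator is 2

2


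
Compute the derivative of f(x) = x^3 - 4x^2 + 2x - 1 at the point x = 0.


Differentiate f(x) = x^3 - 4x^2 + 2x - 1 term by term:
f'(x) = 3x^2 - 8x + 2
Substitute x = 0:
f'(0) = 3 * 0^2 - 8 * 0 + 2
= 0 + 0 + 2
= 2

2


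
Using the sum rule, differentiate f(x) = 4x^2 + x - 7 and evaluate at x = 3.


Differentiate term by term using power and sum rules:
f(x) = 4x^2 + x - 7
f'(x) = 8x + 1
Substitute x = 3:
f'(3) = 8 * 3 + 1
= 24 + 1
= 25

25


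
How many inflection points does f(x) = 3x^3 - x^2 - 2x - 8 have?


Inflection points occur where f''(x) = 0 and concavity changes.
f(x) = 3x^3 - x^2 - 2x - 8
f'(x) = 9x^2 - 2x - 2
f''(x) = 18x - 2
Set f''(x) = 0:
18x - 2 = 0
x = 2 / 18 = 1/9
Since f''(x) is linear (degree 1), it changes sign at this point.
Therefore there is exactly 1 inflection point.

1


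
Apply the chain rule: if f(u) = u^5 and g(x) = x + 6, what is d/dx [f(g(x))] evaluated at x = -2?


Using the chain rule: (f(g(x)))' = f'(g(x)) * g'(x)
First, find g(-2):
g(-2) = 1 * (-2) + 6 = 4
Next, f'(u) = 5u^4
And g'(x) = 1
So f'(g(-2)) * g'(-2)
= 5 * 4^4 * 1
= 5 * 256 * 1
= 1280

1280


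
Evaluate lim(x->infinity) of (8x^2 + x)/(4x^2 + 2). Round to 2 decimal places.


For limits at infinity with equal-degree polynomials,
we compare leading coefficients.
Numerator leading term: 8x^2
Denominator leading term: 4x^2
Divide both by x^2:
lim = (8 + 1/x) / (4 + 2/x^2)
As x -> infinity, the 1/x and 1/x^2 terms vanish:
= 8/4 = 2 = 2.00

2.00


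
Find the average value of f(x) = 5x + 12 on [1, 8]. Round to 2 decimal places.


Average value = 1/(b-a) * integral from a to b of f(x) dx
First compute the integral of 5x + 12:
F(x) = (5/2)x^2 + 12x
F(8) = 5/2 * 64 + 12 * 8 = 256
F(1) = 5/2 * 1 + 12 * 1 = 29/2
Integral = 256 - 29/2 = 483/2
Average = (483/2) / (8 - 1) = (483/2) / 7
= 69/2 = 34.50

34.50


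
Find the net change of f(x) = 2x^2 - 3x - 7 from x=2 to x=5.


Net change = f(b) - f(a)
f(x) = 2x^2 - 3x - 7
Compute f(5):
f(5) = 2 * 5^2 - 3 * 5 - 7
= 50 - 15 - 7
= 28
Compute f(2):
f(2) = 2 * 2^2 - 3 * 2 - 7
= 8 - 6 - 7
= -5
Net change = 28 - (-5) = 33

33


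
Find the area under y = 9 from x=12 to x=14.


The area under a constant function y = 9 is a rectangle.
Width = 14 - 12 = 2
Height = 9
Area = width * height
= 2 * 9
= 18

18


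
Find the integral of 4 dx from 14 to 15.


The integral of a constant k over [a, b] equals k * (b - a).
integral from 14 to 15 of 4 dx
= 4 * (15 - 14)
= 4 * 1
= 4

4


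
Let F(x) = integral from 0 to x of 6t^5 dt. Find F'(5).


By the Fundamental Theorem of Calculus (Part 1):
If F(x) = integral from 0 to x of f(t) dt, then F'(x) = f(x)
Here f(t) = 6t^5
So F'(x) = 6x^5
Evaluate at x = 5:
F'(5) = 6 * 5^5
= 6 * 3125
= 18750

18750


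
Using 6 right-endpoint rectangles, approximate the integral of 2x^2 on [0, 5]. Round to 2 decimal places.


Right Riemann sum uses right endpoints of each subinterval.
Interval: [0, 5], n = 6
dx = (5 - 0) / 6 = 5/6
Right endpoints: [5/6, 5/3, 5/2, 10/3, 25/6, 5]
f values: [25/18, 50/9, 25/2, 200/9, 625/18, 50]
Sum = dx * (sum of f values)
= 5/6 * 2275/18
= 11375/108 ≈ 105.32

105.32


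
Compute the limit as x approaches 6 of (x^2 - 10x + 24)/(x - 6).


Direct substitution gives 0/0, so we factor the numerator.
Factor: (x^2 - 10x + 24) = (x - 6)(x - 4)
Cancel the common factor (x - 6):
(x^2 - 10x + 24)/(x - 6) = (x - 4)
Now substitute x = 6:
= (6) - (4) = 2

2


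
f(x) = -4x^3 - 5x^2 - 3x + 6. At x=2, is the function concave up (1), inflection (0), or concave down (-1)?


Concavity is determined by the sign of f''(x).
f(x) = -4x^3 - 5x^2 - 3x + 6
f'(x) = -12x^2 - 10x - 3
f''(x) = -24x - 10
f''(2) = -24 * 2 - 10
= -48 - 10
= -58
Since f''(2) < 0, the function is concave down (-1)

-1


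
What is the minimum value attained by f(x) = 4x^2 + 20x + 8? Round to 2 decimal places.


For a quadratic f(x) = ax^2 + bx + c with a > 0, the minimum is at the vertex.
Vertex x-coordinate: x = -b/(2a)
x = -(20) / (2 * 4)
x = -20/8 = -5/2
Substitute back to find the minimum value:
f(-5/2) = 4 * (-5/2)^2 + 20 * (-5/2) + 8
= 25 - 50 + 8
= -17 = -17.00

-17.00


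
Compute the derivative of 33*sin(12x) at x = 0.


Apply the chain rule to differentiate 33*sin(12x):
d/dx [33*sin(12x)]
= 33 * cos(12x) * d/dx(12x)
= 33 * 12 * cos(12x)
= 396 * cos(12x)
Evaluate at x = 0:
= 396 * cos(0)
= 396 * 1
= 396

396


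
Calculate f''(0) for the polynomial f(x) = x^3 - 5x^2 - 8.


First derivative:
f'(x) = 3x^2 - 10x
Second derivative:
f''(x) = 6x - 10
Substitute x = 0:
f''(0) = 6 * 0 - 10
= 0 - 10
= -10

-10


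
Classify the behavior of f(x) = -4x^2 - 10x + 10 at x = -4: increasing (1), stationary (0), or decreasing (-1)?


Compute f'(x) to determine behavior:
f'(x) = -8x - 10
f'(-4) = -8 * (-4) - 10
= 32 - 10
= 22
Since f'(-4) > 0, the function is increasing (1)

1


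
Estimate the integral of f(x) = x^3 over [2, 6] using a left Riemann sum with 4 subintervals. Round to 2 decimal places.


Left Riemann sum uses left endpoints of each subinterval.
Interval: [2, 6], n = 4
dx = (6 - 2) / 4 = 1
Left endpoints: [2, 3, 4, 5]
f values: [8, 27, 64, 125]
Sum = dx * (sum of f values)
= 1 * 224
= 224 = 224.00

224.00


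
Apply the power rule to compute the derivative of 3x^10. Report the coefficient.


We apply the power rule: d/dx [ax^n] = a*n * x^(n-1)
d/dx [3x^10]
= 3 * 10 * x^(10-1)
= 30x^9
The coefficient is 30

30


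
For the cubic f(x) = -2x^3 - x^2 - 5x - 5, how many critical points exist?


Find where f'(x) = 0:
f(x) = -2x^3 - x^2 - 5x - 5
f'(x) = -6x^2 - 2x - 5
This is a quadratic in x. Use the discriminant to count real roots.
Discriminant = (-2)^2 - 4 * (-6) * (-5)
= 4 - 120
= -116
Since discriminant < 0, f'(x) = 0 has no real solutions.
Number of critical points: 0

0


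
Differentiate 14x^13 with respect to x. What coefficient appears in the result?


We apply the power rule: d/dx [ax^n] = a*n * x^(n-1)
d/dx [14x^13]
= 14 * 13 * x^(13-1)
= 182x^12
The coefficient is 182

182


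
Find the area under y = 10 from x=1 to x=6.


The area under a constant function y = 10 is a rectangle.
Width = 6 - 1 = 5
Height = 10
Area = width * height
= 5 * 10
= 50

50


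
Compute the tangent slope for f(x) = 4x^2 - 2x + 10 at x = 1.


The slope of the tangent line equals f'(x) at the point.
f(x) = 4x^2 - 2x + 10
f'(x) = 8x - 2
At x = 1:
f'(1) = 8 * 1 - 2
= 8 - 2
= 6

6


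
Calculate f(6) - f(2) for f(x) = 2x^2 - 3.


Net change = f(b) - f(a)
f(x) = 2x^2 - 3
Compute f(6):
f(6) = 2 * 6^2 + 0 * 6 - 3
= 72 + 0 - 3
= 69
Compute f(2):
f(2) = 2 * 2^2 + 0 * 2 - 3
= 8 + 0 - 3
= 5
Net change = 69 - 5 = 64

64


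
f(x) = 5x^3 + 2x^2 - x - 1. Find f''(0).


First derivative:
f'(x) = 15x^2 + 4x - 1
Second derivative:
f''(x) = 30x + 4
Substitute x = 0:
f''(0) = 30 * 0 + 4
= 0 + 4
= 4

4


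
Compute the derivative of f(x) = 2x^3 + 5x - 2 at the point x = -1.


Differentiate f(x) = 2x^3 + 5x - 2 term by term:
f'(x) = 6x^2 + 5
Substitute x = -1:
f'(-1) = 6 * (-1)^2 + 0 * (-1) + 5
= 6 + 0 + 5
= 11

11


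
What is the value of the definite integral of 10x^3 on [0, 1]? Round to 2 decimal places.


Find the antiderivative of 10x^3:
F(x) = 10/4 * x^4
Apply the Fundamental Theorem of Calculus:
F(1) - F(0)
= 10/4 * 1^4 - 10/4 * 0^4
= 10/4 * (1 - 0)
= 10/4 * 1
= 5/2 = 2.50

2.50


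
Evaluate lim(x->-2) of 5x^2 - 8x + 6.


Since polynomials are continuous, we use direct substitution.
lim(x->-2) of 5x^2 - 8x + 6
= 5 * (-2)^2 - 8 * (-2) + 6
= 20 + 16 + 6
= 42

42


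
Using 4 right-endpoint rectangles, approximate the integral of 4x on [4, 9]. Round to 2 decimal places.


Right Riemann sum uses right endpoints of each subinterval.
Interval: [4, 9], n = 4
dx = (9 - 4) / 4 = 5/4
Right endpoints: [21/4, 13/2, 31/4, 9]
f values: [21, 26, 31, 36]
Sum = dx * (sum of f values)
= 5/4 * 114
= 285/2 = 142.50

142.50


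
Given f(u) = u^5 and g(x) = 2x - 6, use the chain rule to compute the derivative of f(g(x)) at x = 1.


Using the chain rule: (f(g(x)))' = f'(g(x)) * g'(x)
First, find g(1):
g(1) = 2 * 1 - 6 = -4
Next, f'(u) = 5u^4
And g'(x) = 2
So f'(g(1)) * g'(1)
= 5 * (-4)^4 * 2
= 5 * 256 * 2
= 2560

2560


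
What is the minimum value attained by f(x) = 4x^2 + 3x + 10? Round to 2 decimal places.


For a quadratic f(x) = ax^2 + bx + c with a > 0, the minimum is at the vertex.
Vertex x-coordinate: x = -b/(2a)
x = -(3) / (2 * 4)
x = -3/8
Substitute back to find the minimum value:
f(-3/8) = 4 * (-3/8)^2 + 3 * (-3/8) + 10
= 9/16 - 9/8 + 10
= 151/16 ≈ 9.44

9.44


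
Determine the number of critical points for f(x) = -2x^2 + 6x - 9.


Find where f'(x) = 0:
f'(x) = -4x + 6
Set f'(x) = 0:
-4x + 6 = 0
x = -6 / (-4) = 3/2
This is a linear equation in x, so there is exactly one solution.
Number of critical points: 1

1


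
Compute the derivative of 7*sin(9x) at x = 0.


Apply the chain rule to differentiate 7*sin(9x):
d/dx [7*sin(9x)]
= 7 * cos(9x) * d/dx(9x)
= 7 * 9 * cos(9x)
= 63 * cos(9x)
Evaluate at x = 0:
= 63 * cos(0)
= 63 * 1
= 63

63
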